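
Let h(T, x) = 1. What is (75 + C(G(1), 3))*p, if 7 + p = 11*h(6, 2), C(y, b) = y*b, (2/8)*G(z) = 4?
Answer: 492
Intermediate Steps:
G(z) = 16 (G(z) = 4*4 = 16)
C(y, b) = b*y
p = 4 (p = -7 + 11*1 = -7 + 11 = 4)
(75 + C(G(1), 3))*p = (75 + 3*16)*4 = (75 + 48)*4 = 123*4 = 492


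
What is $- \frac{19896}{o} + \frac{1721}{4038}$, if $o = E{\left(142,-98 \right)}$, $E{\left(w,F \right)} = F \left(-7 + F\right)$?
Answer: $- \frac{10438493}{6925170} \approx -1.5073$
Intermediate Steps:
$o = 10290$ ($o = - 98 \left(-7 - 98\right) = \left(-98\right) \left(-105\right) = 10290$)
$- \frac{19896}{o} + \frac{1721}{4038} = - \frac{19896}{10290} + \frac{1721}{4038} = \left(-19896\right) \frac{1}{10290} + 1721 \cdot \frac{1}{4038} = - \frac{3316}{1715} + \frac{1721}{4038} = - \frac{10438493}{6925170}$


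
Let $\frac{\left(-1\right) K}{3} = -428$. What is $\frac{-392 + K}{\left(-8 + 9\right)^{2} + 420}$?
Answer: $\frac{892}{421} \approx 2.1188$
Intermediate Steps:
$K = 1284$ ($K = \left(-3\right) \left(-428\right) = 1284$)
$\frac{-392 + K}{\left(-8 + 9\right)^{2} + 420} = \frac{-392 + 1284}{\left(-8 + 9\right)^{2} + 420} = \frac{892}{1^{2} + 420} = \frac{892}{1 + 420} = \frac{892}{421}$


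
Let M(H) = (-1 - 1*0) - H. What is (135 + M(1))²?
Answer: 17689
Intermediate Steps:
M(H) = -1 - H (M(H) = (-1 + 0) - H = -1 - H)
(135 + M(1))² = (135 + (-1 - 1*1))² = (135 + (-1 - 1))² = (135 - 2)² = 133² = 17689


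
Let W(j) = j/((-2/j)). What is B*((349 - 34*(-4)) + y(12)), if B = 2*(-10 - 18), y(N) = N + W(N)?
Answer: -23800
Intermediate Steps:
W(j) = -j**2/2 (W(j) = j*(-j/2) = -j**2/2)
y(N) = N - N**2/2
B = -56 (B = 2*(-28) = -56)
B*((349 - 34*(-4)) + y(12)) = -56*((349 - 34*(-4)) + (1/2)*12*(2 - 1*12)) = -56*((349 - 1*(-136)) + (1/2)*12*(2 - 12)) = -56*((349 + 136) + (1/2)*12*(-10)) = -56*(485 - 60) = -56*425 = -23800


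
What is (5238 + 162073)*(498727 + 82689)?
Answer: 97277292376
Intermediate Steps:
(5238 + 162073)*(498727 + 82689) = 167311*581416 = 97277292376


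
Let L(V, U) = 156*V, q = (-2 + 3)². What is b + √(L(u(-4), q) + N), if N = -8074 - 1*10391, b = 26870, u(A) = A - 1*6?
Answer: 26870 + 15*I*√89 ≈ 26870.0 + 141.51*I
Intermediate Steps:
q = 1 (q = 1² = 1)
u(A) = -6 + A (u(A) = A - 6 = -6 + A)
N = -18465 (N = -8074 - 10391 = -18465)
b + √(L(u(-4), q) + N) = 26870 + √(156*(-6 - 4) - 18465) = 26870 + √(156*(-10) - 18465) = 26870 + √(-1560 - 18465) = 26870 + √(-20025) = 26870 + 15*I*√89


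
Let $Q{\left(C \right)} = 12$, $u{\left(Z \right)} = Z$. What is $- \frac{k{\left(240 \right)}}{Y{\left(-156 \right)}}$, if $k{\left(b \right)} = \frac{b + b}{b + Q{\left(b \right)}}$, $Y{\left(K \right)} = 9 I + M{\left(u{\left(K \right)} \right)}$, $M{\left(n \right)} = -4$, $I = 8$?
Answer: $- \frac{10}{357} \approx -0.028011$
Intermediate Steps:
$Y{\left(K \right)} = 68$ ($Y{\left(K \right)} = 9 \cdot 8 - 4 = 72 - 4 = 68$)
$k{\left(b \right)} = \frac{2 b}{12 + b}$ ($k{\left(b \right)} = \frac{b + b}{b + 12} = \frac{2 b}{12 + b}$)
$- \frac{k{\left(240 \right)}}{Y{\left(-156 \right)}} = - \frac{2 \cdot 240 \frac{1}{12 + 240}}{68} = - \frac{2 \cdot 240 \cdot \frac{1}{252}}{68} = - \frac{40}{21 \cdot 68} = \left(-1\right) \frac{10}{357} = - \frac{10}{357}$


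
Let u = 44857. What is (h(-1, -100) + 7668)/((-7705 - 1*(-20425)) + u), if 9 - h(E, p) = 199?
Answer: 7478/57577 ≈ 0.12988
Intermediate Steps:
h(E, p) = -190 (h(E, p) = 9 - 1*199 = 9 - 199 = -190)
(h(-1, -100) + 7668)/((-7705 - 1*(-20425)) + u) = (-190 + 7668)/((-7705 - 1*(-20425)) + 44857) = 7478/((-7705 + 20425) + 44857) = 7478/(12720 + 44857) = 7478/57577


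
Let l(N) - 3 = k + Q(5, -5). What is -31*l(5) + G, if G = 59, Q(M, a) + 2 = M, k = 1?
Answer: -158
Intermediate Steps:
Q(M, a) = -2 + M
l(N) = 7 (l(N) = 3 + (1 + (-2 + 5)) = 3 + (1 + 3) = 3 + 4 = 7)
-31*l(5) + G = -31*7 + 59 = -217 + 59 = -158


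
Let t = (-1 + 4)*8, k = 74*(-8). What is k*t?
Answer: -14208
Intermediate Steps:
k = -592
t = 24 (t = 3*8 = 24)
k*t = -592*24 = -14208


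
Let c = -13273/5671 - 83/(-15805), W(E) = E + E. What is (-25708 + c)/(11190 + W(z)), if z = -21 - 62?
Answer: -44315794881/19001592860 ≈ -2.3322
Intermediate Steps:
z = -83
W(E) = 2*E
c = -209309072/89630155 (c = -13273*1/5671 - 83*(-1/15805) = -13273/5671 + 83/15805 = -209309072/89630155 ≈ -2.3353)
(-25708 + c)/(11190 + W(z)) = (-25708 - 209309072/89630155)/(11190 + 2*(-83)) = -2304421333812/(89630155*(11190 - 166)) = -2304421333812/89630155/11024 = -2304421333812/89630155*1/11024 = -44315794881/19001592860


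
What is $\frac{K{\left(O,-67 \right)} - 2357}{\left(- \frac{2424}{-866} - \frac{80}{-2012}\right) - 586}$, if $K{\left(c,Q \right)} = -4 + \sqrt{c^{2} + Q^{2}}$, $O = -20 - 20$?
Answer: $\frac{171407813}{42337306} - \frac{217799 \sqrt{6089}}{127011918} \approx 3.9148$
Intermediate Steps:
$O = -40$ ($O = -20 - 20 = -40$)
$K{\left(c,Q \right)} = -4 + \sqrt{Q^{2} + c^{2}}$
$\frac{K{\left(O,-67 \right)} - 2357}{\left(- \frac{2424}{-866} - \frac{80}{-2012}\right) - 586} = \frac{\left(-4 + \sqrt{\left(-67\right)^{2} + \left(-40\right)^{2}}\right) - 2357}{\left(- \frac{2424}{-866} - \frac{80}{-2012}\right) - 586} = \frac{\left(-4 + \sqrt{4489 + 1600}\right) - 2357}{\left(\left(-2424\right) \left(- \frac{1}{866}\right) - - \frac{20}{503}\right) - 586} = \frac{\left(-4 + \sqrt{6089}\right) - 2357}{\left(\frac{1212}{433} + \frac{20}{503}\right) - 586} = \frac{-2361 + \sqrt{6089}}{\frac{618296}{217799} - 586} = \frac{-2361 + \sqrt{6089}}{- \frac{127011918}{217799}} = \left(-2361 + \sqrt{6089}\right) \left(- \frac{217799}{127011918}\right) = \frac{171407813}{42337306} - \frac{217799 \sqrt{6089}}{127011918}$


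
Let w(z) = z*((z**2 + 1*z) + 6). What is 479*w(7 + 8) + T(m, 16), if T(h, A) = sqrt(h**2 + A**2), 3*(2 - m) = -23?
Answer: 1767510 + sqrt(3145)/3 ≈ 1.7675e+6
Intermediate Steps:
m = 29/3 (m = 2 - 1/3*(-23) = 2 + 23/3 = 29/3 ≈ 9.6667)
T(h, A) = sqrt(A**2 + h**2)
w(z) = z*(6 + z + z**2) (w(z) = z*((z**2 + z) + 6) = z*((z + z**2) + 6) = z*(6 + z + z**2))
479*w(7 + 8) + T(m, 16) = 479*((7 + 8)*(6 + (7 + 8) + (7 + 8)**2)) + sqrt(16**2 + (29/3)**2) = 479*(15*(6 + 15 + 15**2)) + sqrt(256 + 841/9) = 479*(15*(6 + 15 + 225)) + sqrt(3145/9) = 479*(15*246) + sqrt(3145)/3 = 479*3690 + sqrt(3145)/3 = 1767510 + sqrt(3145)/3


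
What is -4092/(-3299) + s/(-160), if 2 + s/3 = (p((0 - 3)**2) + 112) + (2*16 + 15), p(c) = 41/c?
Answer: -1416293/791760 ≈ -1.7888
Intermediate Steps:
s = 1454/3 (s = -6 + 3*((41/((0 - 3)**2) + 112) + (2*16 + 15)) = -6 + 3*((41/((-3)**2) + 112) + (32 + 15)) = -6 + 3*((41/9 + 112) + 47) = -6 + 3*(1049/9 + 47) = -6 + 3*(1472/9) = -6 + 1472/3 = 1454/3 ≈ 484.67)
-4092/(-3299) + s/(-160) = -4092/(-3299) + (1454/3)/(-160) = -4092*(-1/3299) + (1454/3)*(-1/160) = 4092/3299 - 727/240 = -1416293/791760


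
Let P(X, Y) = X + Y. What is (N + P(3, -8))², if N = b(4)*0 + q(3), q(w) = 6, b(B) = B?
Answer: 1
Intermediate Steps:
N = 6 (N = 4*0 + 6 = 0 + 6 = 6)
(N + P(3, -8))² = (6 + (3 - 8))² = (6 - 5)² = 1² = 1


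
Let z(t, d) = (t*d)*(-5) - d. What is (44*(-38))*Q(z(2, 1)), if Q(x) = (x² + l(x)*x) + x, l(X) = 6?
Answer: -73568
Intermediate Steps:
z(t, d) = -d - 5*d*t (z(t, d) = (d*t)*(-5) - d = -5*d*t - d = -d - 5*d*t)
Q(x) = x² + 7*x (Q(x) = (x² + 6*x) + x = x² + 7*x)
(44*(-38))*Q(z(2, 1)) = (44*(-38))*((-1*1*(1 + 5*2))*(7 - 1*1*(1 + 5*2))) = -1672*(-1*1*(1 + 10))*(7 - 1*1*(1 + 10)) = -1672*(-1*1*11)*(7 - 1*1*11) = -(-18392)*(7 - 11) = -(-18392)*(-4) = -1672*44 = -73568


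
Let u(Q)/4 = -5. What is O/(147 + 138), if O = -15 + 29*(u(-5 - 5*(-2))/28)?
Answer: -50/399 ≈ -0.12531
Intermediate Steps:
u(Q) = -20 (u(Q) = 4*(-5) = -20)
O = -250/7 (O = -15 + 29*(-20/28) = -15 + 29*(-20*1/28) = -15 + 29*(-5/7) = -15 - 145/7 = -250/7 ≈ -35.714)
O/(147 + 138) = -250/7/(147 + 138) = -250/7/285 = (1/285)*(-250/7) = -50/399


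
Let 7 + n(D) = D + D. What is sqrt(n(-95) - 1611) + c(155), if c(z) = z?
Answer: 155 + 4*I*sqrt(113) ≈ 155.0 + 42.521*I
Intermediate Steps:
n(D) = -7 + 2*D (n(D) = -7 + (D + D) = -7 + 2*D)
sqrt(n(-95) - 1611) + c(155) = sqrt((-7 + 2*(-95)) - 1611) + 155 = sqrt((-7 - 190) - 1611) + 155 = sqrt(-197 - 1611) + 155 = sqrt(-1808) + 155 = 4*I*sqrt(113) + 155 = 155 + 4*I*sqrt(113)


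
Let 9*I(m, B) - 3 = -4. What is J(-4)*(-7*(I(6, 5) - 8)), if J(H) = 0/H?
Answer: 0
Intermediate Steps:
J(H) = 0
I(m, B) = -⅑ (I(m, B) = ⅓ + (⅑)*(-4) = ⅓ - 4/9 = -⅑)
J(-4)*(-7*(I(6, 5) - 8)) = 0*(-7*(-⅑ - 8)) = 0*(-7*(-73/9)) = 0*(511/9) = 0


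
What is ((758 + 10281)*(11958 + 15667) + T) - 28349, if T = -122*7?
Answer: 304923172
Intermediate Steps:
T = -854
((758 + 10281)*(11958 + 15667) + T) - 28349 = ((758 + 10281)*(11958 + 15667) - 854) - 28349 = (11039*27625 - 854) - 28349 = (304952375 - 854) - 28349 = 304951521 - 28349 = 304923172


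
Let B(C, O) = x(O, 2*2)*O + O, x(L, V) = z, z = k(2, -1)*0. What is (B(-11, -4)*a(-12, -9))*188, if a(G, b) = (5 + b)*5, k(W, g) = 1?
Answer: 15040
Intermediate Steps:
z = 0 (z = 1*0 = 0)
x(L, V) = 0
a(G, b) = 25 + 5*b
B(C, O) = O (B(C, O) = 0*O + O = 0 + O = O)
(B(-11, -4)*a(-12, -9))*188 = -4*(25 + 5*(-9))*188 = -4*(25 - 45)*188 = -4*(-20)*188 = 80*188 = 15040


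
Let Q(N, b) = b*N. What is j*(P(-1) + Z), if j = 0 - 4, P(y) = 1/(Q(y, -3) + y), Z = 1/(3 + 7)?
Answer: -12/5 ≈ -2.4000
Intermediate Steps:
Q(N, b) = N*b
Z = ⅒ (Z = 1/10 = ⅒ ≈ 0.10000)
P(y) = -1/(2*y) (P(y) = 1/(y*(-3) + y) = 1/(-3*y + y) = 1/(-2*y) = -1/(2*y))
j = -4
j*(P(-1) + Z) = -4*(-½/(-1) + ⅒) = -4*(-½*(-1) + ⅒) = -4*(½ + ⅒) = -4*⅗ = -12/5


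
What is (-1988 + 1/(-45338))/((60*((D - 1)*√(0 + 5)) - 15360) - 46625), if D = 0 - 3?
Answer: 223473144433/6967275847082 - 432633336*√5/3483637923541 ≈ 0.031797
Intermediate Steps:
D = -3
(-1988 + 1/(-45338))/((60*((D - 1)*√(0 + 5)) - 15360) - 46625) = (-1988 + 1/(-45338))/((60*((-3 - 1)*√(0 + 5)) - 15360) - 46625) = (-1988 - 1/45338)/((60*(-4*√5) - 15360) - 46625) = -90131945/(45338*((-240*√5 - 15360) - 46625)) = -90131945/(45338*((-15360 - 240*√5) - 46625)) = -90131945/(45338*(-61985 - 240*√5))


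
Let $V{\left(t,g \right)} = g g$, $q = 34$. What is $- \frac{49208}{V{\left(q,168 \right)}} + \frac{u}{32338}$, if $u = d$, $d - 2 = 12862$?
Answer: $- \frac{76763423}{57044232} \approx -1.3457$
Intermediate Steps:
$d = 12864$ ($d = 2 + 12862 = 12864$)
$u = 12864$
$V{\left(t,g \right)} = g^{2}$
$- \frac{49208}{V{\left(q,168 \right)}} + \frac{u}{32338} = - \frac{49208}{168^{2}} + \frac{12864}{32338} = - \frac{49208}{28224} + 12864 \cdot \frac{1}{32338} = \left(-49208\right) \frac{1}{28224} + \frac{6432}{16169} = - \frac{6151}{3528} + \frac{6432}{16169} = - \frac{76763423}{57044232}$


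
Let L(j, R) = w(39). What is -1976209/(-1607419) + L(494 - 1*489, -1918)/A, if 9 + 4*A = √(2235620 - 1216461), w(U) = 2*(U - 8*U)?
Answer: 52166202301/43107508939 - 1092*√1019159/509539 ≈ -0.95340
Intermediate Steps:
w(U) = -14*U (w(U) = 2*(-7*U) = -14*U)
L(j, R) = -546 (L(j, R) = -14*39 = -546)
A = -9/4 + √1019159/4 (A = -9/4 + √(2235620 - 1216461)/4 = -9/4 + √1019159/4 ≈ 250.13)
-1976209/(-1607419) + L(494 - 1*489, -1918)/A = -1976209/(-1607419) - 546/(-9/4 + √1019159/4) = -1976209*(-1/1607419) - 546/(-9/4 + √1019159/4) = 104011/84601 - 546/(-9/4 + √1019159/4)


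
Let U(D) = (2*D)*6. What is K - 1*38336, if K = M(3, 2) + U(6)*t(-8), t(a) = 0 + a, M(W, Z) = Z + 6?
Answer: -38904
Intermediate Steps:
M(W, Z) = 6 + Z
U(D) = 12*D
t(a) = a
K = -568 (K = (6 + 2) + (12*6)*(-8) = 8 + 72*(-8) = 8 - 576 = -568)
K - 1*38336 = -568 - 1*38336 = -568 - 38336 = -38904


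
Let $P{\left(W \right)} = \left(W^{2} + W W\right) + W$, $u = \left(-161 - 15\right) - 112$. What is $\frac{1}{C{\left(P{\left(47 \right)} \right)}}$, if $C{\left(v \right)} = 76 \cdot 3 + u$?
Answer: $- \frac{1}{60} \approx -0.016667$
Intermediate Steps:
$u = -288$ ($u = -176 - 112 = -288$)
$P{\left(W \right)} = W + 2 W^{2}$ ($P{\left(W \right)} = \left(W^{2} + W^{2}\right) + W = 2 W^{2} + W = W + 2 W^{2}$)
$C{\left(v \right)} = -60$ ($C{\left(v \right)} = 76 \cdot 3 - 288 = 228 - 288 = -60$)
$\frac{1}{C{\left(P{\left(47 \right)} \right)}} = \frac{1}{-60} = - \frac{1}{60}$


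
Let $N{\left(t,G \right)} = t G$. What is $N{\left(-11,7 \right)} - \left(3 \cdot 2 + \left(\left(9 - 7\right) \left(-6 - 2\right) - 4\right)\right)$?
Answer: $-63$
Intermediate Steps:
$N{\left(t,G \right)} = G t$
$N{\left(-11,7 \right)} - \left(3 \cdot 2 + \left(\left(9 - 7\right) \left(-6 - 2\right) - 4\right)\right) = 7 \left(-11\right) - \left(3 \cdot 2 + \left(\left(9 - 7\right) \left(-6 - 2\right) - 4\right)\right) = -77 - \left(6 + \left(2 \left(-8\right) - 4\right)\right) = -77 - \left(6 - 20\right) = -77 - -14 = -77 + 14 = -63$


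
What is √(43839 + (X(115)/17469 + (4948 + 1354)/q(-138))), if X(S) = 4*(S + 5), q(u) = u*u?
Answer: √349486917789082/89286 ≈ 209.38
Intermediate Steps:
q(u) = u²
X(S) = 20 + 4*S (X(S) = 4*(5 + S) = 20 + 4*S)
√(43839 + (X(115)/17469 + (4948 + 1354)/q(-138))) = √(43839 + ((20 + 4*115)/17469 + (4948 + 1354)/((-138)²))) = √(43839 + ((20 + 460)*(1/17469) + 6302/19044)) = √(43839 + (480*(1/17469) + 6302*(1/19044))) = √(43839 + (160/5823 + 137/414)) = √(43839 + 95999/267858) = √(11742722861/267858) = √349486917789082/89286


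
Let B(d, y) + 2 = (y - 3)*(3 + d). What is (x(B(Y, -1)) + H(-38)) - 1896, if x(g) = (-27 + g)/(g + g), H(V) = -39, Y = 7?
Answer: -54157/28 ≈ -1934.2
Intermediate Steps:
B(d, y) = -2 + (-3 + y)*(3 + d) (B(d, y) = -2 + (y - 3)*(3 + d) = -2 + (-3 + y)*(3 + d))
x(g) = (-27 + g)/(2*g) (x(g) = (-27 + g)/((2*g)) = (-27 + g)*(1/(2*g)) = (-27 + g)/(2*g))
(x(B(Y, -1)) + H(-38)) - 1896 = ((-27 + (-11 - 3*7 + 3*(-1) + 7*(-1)))/(2*(-11 - 3*7 + 3*(-1) + 7*(-1))) - 39) - 1896 = ((-27 + (-11 - 21 - 3 - 7))/(2*(-11 - 21 - 3 - 7)) - 39) - 1896 = ((½)*(-27 - 42)/(-42) - 39) - 1896 = ((½)*(-1/42)*(-69) - 39) - 1896 = (23/28 - 39) - 1896 = -1069/28 - 1896 = -54157/28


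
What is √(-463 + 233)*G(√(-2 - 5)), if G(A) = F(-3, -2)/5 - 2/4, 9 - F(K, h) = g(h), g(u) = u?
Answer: 17*I*√230/10 ≈ 25.782*I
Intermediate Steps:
F(K, h) = 9 - h
G(A) = 17/10 (G(A) = (9 - 1*(-2))/5 - 2/4 = (9 + 2)*(⅕) - 2*¼ = 11*(⅕) - ½ = 11/5 - ½ = 17/10)
√(-463 + 233)*G(√(-2 - 5)) = √(-463 + 233)*(17/10) = √(-230)*(17/10) = (I*√230)*(17/10) = 17*I*√230/10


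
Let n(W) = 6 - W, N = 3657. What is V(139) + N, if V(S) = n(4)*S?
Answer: 3935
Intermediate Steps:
V(S) = 2*S (V(S) = (6 - 1*4)*S = (6 - 4)*S = 2*S)
V(139) + N = 2*139 + 3657 = 278 + 3657 = 3935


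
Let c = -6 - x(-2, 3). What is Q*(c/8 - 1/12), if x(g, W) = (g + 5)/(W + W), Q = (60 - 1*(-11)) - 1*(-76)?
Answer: -2107/16 ≈ -131.69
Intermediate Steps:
Q = 147 (Q = (60 + 11) + 76 = 71 + 76 = 147)
x(g, W) = (5 + g)/(2*W) (x(g, W) = (5 + g)/((2*W)) = (5 + g)*(1/(2*W)) = (5 + g)/(2*W))
c = -13/2 (c = -6 - (5 - 2)/(2*3) = -6 - 3/(2*3) = -6 - 1*1/2 = -6 - 1/2 = -13/2 ≈ -6.5000)
Q*(c/8 - 1/12) = 147*(-13/2/8 - 1/12) = 147*(-13/2*1/8 - 1*1/12) = 147*(-13/16 - 1/12) = 147*(-43/48) = -2107/16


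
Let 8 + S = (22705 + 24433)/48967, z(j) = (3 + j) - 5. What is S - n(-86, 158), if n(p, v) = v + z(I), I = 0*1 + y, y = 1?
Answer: -8032417/48967 ≈ -164.04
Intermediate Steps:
I = 1 (I = 0*1 + 1 = 0 + 1 = 1)
z(j) = -2 + j
n(p, v) = -1 + v (n(p, v) = v + (-2 + 1) = v - 1 = -1 + v)
S = -344598/48967 (S = -8 + (22705 + 24433)/48967 = -8 + 47138*(1/48967) = -8 + 47138/48967 = -344598/48967 ≈ -7.0374)
S - n(-86, 158) = -344598/48967 - (-1 + 158) = -344598/48967 - 1*157 = -344598/48967 - 157 = -8032417/48967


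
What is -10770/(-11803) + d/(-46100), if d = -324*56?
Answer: 177662658/136029575 ≈ 1.3061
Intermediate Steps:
d = -18144
-10770/(-11803) + d/(-46100) = -10770/(-11803) - 18144/(-46100) = -10770*(-1/11803) - 18144*(-1/46100) = 10770/11803 + 4536/11525 = 177662658/136029575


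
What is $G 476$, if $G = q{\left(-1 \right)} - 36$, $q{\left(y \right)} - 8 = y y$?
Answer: $-12852$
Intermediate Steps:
$q{\left(y \right)} = 8 + y^{2}$ ($q{\left(y \right)} = 8 + y y = 8 + y^{2}$)
$G = -27$ ($G = \left(8 + \left(-1\right)^{2}\right) - 36 = \left(8 + 1\right) - 36 = 9 - 36 = -27$)
$G 476 = \left(-27\right) 476 = -12852$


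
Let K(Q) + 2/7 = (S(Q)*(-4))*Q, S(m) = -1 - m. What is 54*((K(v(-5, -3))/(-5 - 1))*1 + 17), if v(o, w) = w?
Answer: 4932/7 ≈ 704.57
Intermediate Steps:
K(Q) = -2/7 + Q*(4 + 4*Q) (K(Q) = -2/7 + ((-1 - Q)*(-4))*Q = -2/7 + (4 + 4*Q)*Q = -2/7 + Q*(4 + 4*Q))
54*((K(v(-5, -3))/(-5 - 1))*1 + 17) = 54*(((-2/7 + 4*(-3)*(1 - 3))/(-5 - 1))*1 + 17) = 54*(((-2/7 + 4*(-3)*(-2))/(-6))*1 + 17) = 54*(((-2/7 + 24)*(-⅙))*1 + 17) = 54*(((166/7)*(-⅙))*1 + 17) = 54*(-83/21*1 + 17) = 54*(-83/21 + 17) = 54*(274/21) = 4932/7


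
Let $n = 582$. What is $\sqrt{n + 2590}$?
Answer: $2 \sqrt{793} \approx 56.32$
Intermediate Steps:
$\sqrt{n + 2590} = \sqrt{582 + 2590} = \sqrt{3172} = 2 \sqrt{793}$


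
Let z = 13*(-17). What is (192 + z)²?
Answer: 841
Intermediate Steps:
z = -221
(192 + z)² = (192 - 221)² = (-29)² = 841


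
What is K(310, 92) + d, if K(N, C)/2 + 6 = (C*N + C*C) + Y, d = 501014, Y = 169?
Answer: 575308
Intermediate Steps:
K(N, C) = 326 + 2*C**2 + 2*C*N (K(N, C) = -12 + 2*((C*N + C*C) + 169) = -12 + 2*((C*N + C**2) + 169) = -12 + 2*((C**2 + C*N) + 169) = -12 + 2*(169 + C**2 + C*N) = -12 + (338 + 2*C**2 + 2*C*N) = 326 + 2*C**2 + 2*C*N)
K(310, 92) + d = (326 + 2*92**2 + 2*92*310) + 501014 = (326 + 2*8464 + 57040) + 501014 = (326 + 16928 + 57040) + 501014 = 74294 + 501014 = 575308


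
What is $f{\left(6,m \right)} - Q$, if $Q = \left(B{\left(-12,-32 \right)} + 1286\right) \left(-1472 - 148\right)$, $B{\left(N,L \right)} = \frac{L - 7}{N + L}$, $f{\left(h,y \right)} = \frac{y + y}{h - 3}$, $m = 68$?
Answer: $\frac{68798441}{33} \approx 2.0848 \cdot 10^{6}$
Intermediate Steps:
$f{\left(h,y \right)} = \frac{2 y}{-3 + h}$
$B{\left(N,L \right)} = \frac{-7 + L}{L + N}$
$Q = - \frac{22932315}{11}$ ($Q = \left(\frac{-7 - 32}{-32 - 12} + 1286\right) \left(-1472 - 148\right) = \left(\frac{1}{-44} \left(-39\right) + 1286\right) \left(-1620\right) = \left(\left(- \frac{1}{44}\right) \left(-39\right) + 1286\right) \left(-1620\right) = \left(\frac{39}{44} + 1286\right) \left(-1620\right) = \frac{56623}{44} \left(-1620\right) = - \frac{22932315}{11} \approx -2.0848 \cdot 10^{6}$)
$f{\left(6,m \right)} - Q = 2 \cdot 68 \frac{1}{-3 + 6} - - \frac{22932315}{11} = 2 \cdot 68 \cdot \frac{1}{3} + \frac{22932315}{11} = \frac{136}{3} + \frac{22932315}{11} = \frac{68798441}{33}$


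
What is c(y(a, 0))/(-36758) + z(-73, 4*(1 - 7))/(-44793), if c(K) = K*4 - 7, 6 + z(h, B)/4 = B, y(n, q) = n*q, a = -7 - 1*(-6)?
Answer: 1574837/548833698 ≈ 0.0028694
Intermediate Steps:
a = -1 (a = -7 + 6 = -1)
z(h, B) = -24 + 4*B
c(K) = -7 + 4*K (c(K) = 4*K - 7 = -7 + 4*K)
c(y(a, 0))/(-36758) + z(-73, 4*(1 - 7))/(-44793) = (-7 + 4*(-1*0))/(-36758) + (-24 + 4*(4*(1 - 7)))/(-44793) = (-7 + 4*0)*(-1/36758) + (-24 + 4*(4*(-6)))*(-1/44793) = (-7 + 0)*(-1/36758) + (-24 + 4*(-24))*(-1/44793) = -7*(-1/36758) + (-24 - 96)*(-1/44793) = 7/36758 - 120*(-1/44793) = 7/36758 + 40/14931 = 1574837/548833698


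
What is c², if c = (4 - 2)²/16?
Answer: 1/16 ≈ 0.062500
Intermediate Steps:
c = ¼ (c = 2²*(1/16) = 4*(1/16) = ¼ ≈ 0.25000)
c² = (¼)² = 1/16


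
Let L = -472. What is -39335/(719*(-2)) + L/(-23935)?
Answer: 942161961/34418530 ≈ 27.374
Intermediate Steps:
-39335/(719*(-2)) + L/(-23935) = -39335/(719*(-2)) - 472/(-23935) = -39335/(-1438) - 472*(-1/23935) = -39335*(-1/1438) + 472/23935 = 39335/1438 + 472/23935 = 942161961/34418530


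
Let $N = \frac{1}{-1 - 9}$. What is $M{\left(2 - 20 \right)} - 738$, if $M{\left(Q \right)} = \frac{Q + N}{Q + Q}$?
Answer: $- \frac{265499}{360} \approx -737.5$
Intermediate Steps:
$N = - \frac{1}{10}$ ($N = \frac{1}{-10} = - \frac{1}{10} \approx -0.1$)
$M{\left(Q \right)} = \frac{- \frac{1}{10} + Q}{2 Q}$ ($M{\left(Q \right)} = \frac{Q - \frac{1}{10}}{Q + Q} = \frac{- \frac{1}{10} + Q}{2 Q}$)
$M{\left(2 - 20 \right)} - 738 = \frac{-1 + 10 \left(2 - 20\right)}{20 \left(2 - 20\right)} - 738 = \frac{-1 + 10 \left(-18\right)}{20 \left(-18\right)} - 738 = \frac{1}{20} \left(- \frac{1}{18}\right) \left(-1 - 180\right) - 738 = \frac{1}{20} \left(- \frac{1}{18}\right) \left(-181\right) - 738 = \frac{181}{360} - 738 = - \frac{265499}{360}$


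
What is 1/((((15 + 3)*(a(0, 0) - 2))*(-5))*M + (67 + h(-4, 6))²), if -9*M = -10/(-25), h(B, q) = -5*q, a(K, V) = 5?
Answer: 1/1381 ≈ 0.00072411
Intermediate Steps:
M = -2/45 (M = -(-10)/(9*(-25)) = -(-10)*(-1)/(9*25) = -⅑*⅖ = -2/45 ≈ -0.044444)
1/((((15 + 3)*(a(0, 0) - 2))*(-5))*M + (67 + h(-4, 6))²) = 1/((((15 + 3)*(5 - 2))*(-5))*(-2/45) + (67 - 5*6)²) = 1/(((18*3)*(-5))*(-2/45) + (67 - 30)²) = 1/((54*(-5))*(-2/45) + 37²) = 1/(-270*(-2/45) + 1369) = 1/(12 + 1369) = 1/1381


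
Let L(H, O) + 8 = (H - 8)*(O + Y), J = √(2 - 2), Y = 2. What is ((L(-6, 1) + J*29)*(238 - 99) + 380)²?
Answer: 43164900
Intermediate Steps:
J = 0 (J = √0 = 0)
L(H, O) = -8 + (-8 + H)*(2 + O) (L(H, O) = -8 + (H - 8)*(O + 2) = -8 + (-8 + H)*(2 + O))
((L(-6, 1) + J*29)*(238 - 99) + 380)² = (((-24 - 8*1 + 2*(-6) - 6*1) + 0*29)*(238 - 99) + 380)² = (((-24 - 8 - 12 - 6) + 0)*139 + 380)² = ((-50 + 0)*139 + 380)² = (-50*139 + 380)² = (-6950 + 380)² = (-6570)² = 43164900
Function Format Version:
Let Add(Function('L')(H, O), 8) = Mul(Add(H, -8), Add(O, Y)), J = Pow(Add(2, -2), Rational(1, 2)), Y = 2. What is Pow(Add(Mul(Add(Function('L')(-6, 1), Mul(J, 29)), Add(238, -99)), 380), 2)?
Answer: 43164900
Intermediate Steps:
J = 0 (J = Pow(0, Rational(1, 2)) = 0)
Function('L')(H, O) = Add(-8, Mul(Add(-8, H), Add(2, O))) (Function('L')(H, O) = Add(-8, Mul(Add(H, -8), Add(O, 2))) = Add(-8, Mul(Add(-8, H), Add(2, O))))
Pow(Add(Mul(Add(Function('L')(-6, 1), Mul(J, 29)), Add(238, -99)), 380), 2) = Pow(Add(Mul(Add(Add(-24, Mul(-8, 1), Mul(2, -6), Mul(-6, 1)), Mul(0, 29)), Add(238, -99)), 380), 2) = Pow(Add(Mul(Add(Add(-24, -8, -12, -6), 0), 139), 380), 2) = Pow(Add(Mul(Add(-50, 0), 139), 380), 2) = Pow(Add(Mul(-50, 139), 380), 2) = Pow(Add(-6950, 380), 2) = Pow(-6570, 2) = 43164900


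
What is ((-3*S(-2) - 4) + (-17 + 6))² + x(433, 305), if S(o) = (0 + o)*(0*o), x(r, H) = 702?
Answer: 927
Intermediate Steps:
S(o) = 0 (S(o) = o*0 = 0)
((-3*S(-2) - 4) + (-17 + 6))² + x(433, 305) = ((-3*0 - 4) + (-17 + 6))² + 702 = ((0 - 4) - 11)² + 702 = (-4 - 11)² + 702 = (-15)² + 702 = 225 + 702 = 927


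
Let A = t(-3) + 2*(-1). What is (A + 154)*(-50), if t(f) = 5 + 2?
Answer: -7950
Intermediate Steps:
t(f) = 7
A = 5 (A = 7 + 2*(-1) = 7 - 2 = 5)
(A + 154)*(-50) = (5 + 154)*(-50) = 159*(-50) = -7950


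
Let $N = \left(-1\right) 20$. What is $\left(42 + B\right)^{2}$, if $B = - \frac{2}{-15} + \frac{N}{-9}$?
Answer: $\frac{3984016}{2025} \approx 1967.4$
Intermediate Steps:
$N = -20$
$B = \frac{106}{45}$ ($B = - \frac{2}{-15} - \frac{20}{-9} = \left(-2\right) \left(- \frac{1}{15}\right) - - \frac{20}{9} = \frac{2}{15} + \frac{20}{9} = \frac{106}{45} \approx 2.3556$)
$\left(42 + B\right)^{2} = \left(42 + \frac{106}{45}\right)^{2} = \left(\frac{1996}{45}\right)^{2} = \frac{3984016}{2025}$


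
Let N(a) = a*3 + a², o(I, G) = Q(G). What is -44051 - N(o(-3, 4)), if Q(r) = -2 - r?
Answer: -44069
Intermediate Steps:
o(I, G) = -2 - G
N(a) = a² + 3*a (N(a) = 3*a + a² = a² + 3*a)
-44051 - N(o(-3, 4)) = -44051 - (-2 - 1*4)*(3 + (-2 - 1*4)) = -44051 - (-2 - 4)*(3 + (-2 - 4)) = -44051 - (-6)*(3 - 6) = -44051 - (-6)*(-3) = -44051 - 1*18 = -44051 - 18 = -44069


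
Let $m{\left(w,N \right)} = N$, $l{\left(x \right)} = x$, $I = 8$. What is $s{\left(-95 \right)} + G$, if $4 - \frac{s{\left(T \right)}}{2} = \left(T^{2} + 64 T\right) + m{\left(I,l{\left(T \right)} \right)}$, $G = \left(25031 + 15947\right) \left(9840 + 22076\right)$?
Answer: $1307848156$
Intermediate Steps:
$G = 1307853848$ ($G = 40978 \cdot 31916 = 1307853848$)
$s{\left(T \right)} = 8 - 130 T - 2 T^{2}$ ($s{\left(T \right)} = 8 - 2 \left(\left(T^{2} + 64 T\right) + T\right) = 8 - 2 \left(T^{2} + 65 T\right) = 8 - \left(2 T^{2} + 130 T\right) = 8 - 130 T - 2 T^{2}$)
$s{\left(-95 \right)} + G = \left(8 - -12350 - 2 \left(-95\right)^{2}\right) + 1307853848 = \left(8 + 12350 - 18050\right) + 1307853848 = -5692 + 1307853848 = 1307848156$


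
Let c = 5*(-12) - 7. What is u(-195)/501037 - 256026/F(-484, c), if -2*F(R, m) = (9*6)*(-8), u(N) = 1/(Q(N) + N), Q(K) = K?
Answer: -1389683738761/1172426580 ≈ -1185.3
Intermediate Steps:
u(N) = 1/(2*N) (u(N) = 1/(N + N) = 1/(2*N))
c = -67 (c = -60 - 7 = -67)
F(R, m) = 216 (F(R, m) = -9*6*(-8)/2 = -27*(-8) = -½*(-432) = 216)
u(-195)/501037 - 256026/F(-484, c) = ((½)/(-195))/501037 - 256026/216 = ((½)*(-1/195))*(1/501037) - 256026*1/216 = -1/390*1/501037 - 42671/36 = -1/195404430 - 42671/36 = -1389683738761/1172426580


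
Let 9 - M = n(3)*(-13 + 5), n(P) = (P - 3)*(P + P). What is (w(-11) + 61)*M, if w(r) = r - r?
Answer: 549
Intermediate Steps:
n(P) = 2*P*(-3 + P) (n(P) = (-3 + P)*(2*P) = 2*P*(-3 + P))
w(r) = 0
M = 9 (M = 9 - 2*3*(-3 + 3)*(-13 + 5) = 9 - 2*3*0*(-8) = 9 - 0*(-8) = 9 - 1*0 = 9 + 0 = 9)
(w(-11) + 61)*M = (0 + 61)*9 = 61*9 = 549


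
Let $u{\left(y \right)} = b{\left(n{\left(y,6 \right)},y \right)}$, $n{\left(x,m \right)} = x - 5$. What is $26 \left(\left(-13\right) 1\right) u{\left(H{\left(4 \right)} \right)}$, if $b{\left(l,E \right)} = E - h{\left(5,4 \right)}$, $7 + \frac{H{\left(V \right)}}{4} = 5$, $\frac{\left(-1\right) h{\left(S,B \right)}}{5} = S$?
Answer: $-5746$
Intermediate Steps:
$h{\left(S,B \right)} = - 5 S$
$n{\left(x,m \right)} = -5 + x$
$H{\left(V \right)} = -8$ ($H{\left(V \right)} = -28 + 4 \cdot 5 = -28 + 20 = -8$)
$b{\left(l,E \right)} = 25 + E$ ($b{\left(l,E \right)} = E - \left(-5\right) 5 = E - -25 = E + 25 = 25 + E$)
$u{\left(y \right)} = 25 + y$
$26 \left(\left(-13\right) 1\right) u{\left(H{\left(4 \right)} \right)} = 26 \left(\left(-13\right) 1\right) \left(25 - 8\right) = 26 \left(-13\right) 17 = \left(-338\right) 17 = -5746$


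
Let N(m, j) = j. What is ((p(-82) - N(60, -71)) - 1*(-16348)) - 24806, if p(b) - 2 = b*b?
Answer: -1661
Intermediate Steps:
p(b) = 2 + b² (p(b) = 2 + b*b = 2 + b²)
((p(-82) - N(60, -71)) - 1*(-16348)) - 24806 = (((2 + (-82)²) - 1*(-71)) - 1*(-16348)) - 24806 = (((2 + 6724) + 71) + 16348) - 24806 = ((6726 + 71) + 16348) - 24806 = (6797 + 16348) - 24806 = 23145 - 24806 = -1661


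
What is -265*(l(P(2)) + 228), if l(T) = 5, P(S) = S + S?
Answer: -61745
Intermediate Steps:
P(S) = 2*S
-265*(l(P(2)) + 228) = -265*(5 + 228) = -265*233 = -61745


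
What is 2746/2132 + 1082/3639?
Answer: 6149759/3879174 ≈ 1.5853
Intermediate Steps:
2746/2132 + 1082/3639 = 2746*(1/2132) + 1082*(1/3639) = 1373/1066 + 1082/3639 = 6149759/3879174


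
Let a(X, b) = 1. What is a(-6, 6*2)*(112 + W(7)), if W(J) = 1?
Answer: 113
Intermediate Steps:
a(-6, 6*2)*(112 + W(7)) = 1*(112 + 1) = 1*113 = 113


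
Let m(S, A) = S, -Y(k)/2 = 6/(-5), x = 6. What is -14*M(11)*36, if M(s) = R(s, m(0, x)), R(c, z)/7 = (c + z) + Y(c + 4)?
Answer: -236376/5 ≈ -47275.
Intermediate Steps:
Y(k) = 12/5 (Y(k) = -12/(-5) = -12*(-1)/5 = -2*(-6/5) = 12/5)
R(c, z) = 84/5 + 7*c + 7*z (R(c, z) = 7*((c + z) + 12/5) = 7*(12/5 + c + z) = 84/5 + 7*c + 7*z)
M(s) = 84/5 + 7*s (M(s) = 84/5 + 7*s + 7*0 = 84/5 + 7*s + 0 = 84/5 + 7*s)
-14*M(11)*36 = -14*(84/5 + 7*11)*36 = -14*(84/5 + 77)*36 = -14*469/5*36 = -6566/5*36 = -236376/5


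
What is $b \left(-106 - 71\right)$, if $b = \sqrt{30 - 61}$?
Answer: $- 177 i \sqrt{31} \approx - 985.49 i$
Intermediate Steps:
$b = i \sqrt{31}$ ($b = \sqrt{-31} = i \sqrt{31} \approx 5.5678 i$)
$b \left(-106 - 71\right) = i \sqrt{31} \left(-106 - 71\right) = i \sqrt{31} \left(-177\right) = - 177 i \sqrt{31}$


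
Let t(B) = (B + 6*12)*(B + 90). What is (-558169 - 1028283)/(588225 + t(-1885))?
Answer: -396613/960640 ≈ -0.41286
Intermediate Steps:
t(B) = (72 + B)*(90 + B) (t(B) = (B + 72)*(90 + B) = (72 + B)*(90 + B))
(-558169 - 1028283)/(588225 + t(-1885)) = (-558169 - 1028283)/(588225 + (6480 + (-1885)**2 + 162*(-1885))) = -1586452/(588225 + (6480 + 3553225 - 305370)) = -1586452/(588225 + 3254335) = -1586452/3842560 = -1586452*1/3842560 = -396613/960640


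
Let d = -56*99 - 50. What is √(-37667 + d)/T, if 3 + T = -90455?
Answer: -I*√43261/90458 ≈ -0.0022993*I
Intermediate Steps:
d = -5594 (d = -5544 - 50 = -5594)
T = -90458 (T = -3 - 90455 = -90458)
√(-37667 + d)/T = √(-37667 - 5594)/(-90458) = √(-43261)*(-1/90458) = (I*√43261)*(-1/90458) = -I*√43261/90458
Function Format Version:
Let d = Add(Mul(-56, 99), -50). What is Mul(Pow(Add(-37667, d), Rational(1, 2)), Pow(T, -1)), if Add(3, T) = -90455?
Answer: Mul(Rational(-1, 90458), I, Pow(43261, Rational(1, 2))) ≈ Mul(-0.0022993, I)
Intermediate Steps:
d = -5594 (d = Add(-5544, -50) = -5594)
T = -90458 (T = Add(-3, -90455) = -90458)
Mul(Pow(Add(-37667, d), Rational(1, 2)), Pow(T, -1)) = Mul(Pow(Add(-37667, -5594), Rational(1, 2)), Pow(-90458, -1)) = Mul(Pow(-43261, Rational(1, 2)), Rational(-1, 90458)) = Mul(Mul(I, Pow(43261, Rational(1, 2))), Rational(-1, 90458)) = Mul(Rational(-1, 90458), I, Pow(43261, Rational(1, 2)))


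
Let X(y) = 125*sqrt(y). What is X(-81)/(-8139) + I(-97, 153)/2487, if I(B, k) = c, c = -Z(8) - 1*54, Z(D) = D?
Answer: -62/2487 - 375*I/2713 ≈ -0.02493 - 0.13822*I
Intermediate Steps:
c = -62 (c = -1*8 - 1*54 = -8 - 54 = -62)
I(B, k) = -62
X(-81)/(-8139) + I(-97, 153)/2487 = (125*sqrt(-81))/(-8139) - 62/2487 = (125*(9*I))*(-1/8139) - 62*1/2487 = (1125*I)*(-1/8139) - 62/2487 = -375*I/2713 - 62/2487 = -62/2487 - 375*I/2713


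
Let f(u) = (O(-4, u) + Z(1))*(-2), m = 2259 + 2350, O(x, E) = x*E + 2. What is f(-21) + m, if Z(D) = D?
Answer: 4435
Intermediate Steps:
O(x, E) = 2 + E*x (O(x, E) = E*x + 2 = 2 + E*x)
m = 4609
f(u) = -6 + 8*u (f(u) = ((2 + u*(-4)) + 1)*(-2) = ((2 - 4*u) + 1)*(-2) = (3 - 4*u)*(-2) = -6 + 8*u)
f(-21) + m = (-6 + 8*(-21)) + 4609 = (-6 - 168) + 4609 = -174 + 4609 = 4435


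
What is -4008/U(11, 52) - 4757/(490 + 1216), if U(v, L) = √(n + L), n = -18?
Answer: -4757/1706 - 2004*√34/17 ≈ -690.15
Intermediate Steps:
U(v, L) = √(-18 + L)
-4008/U(11, 52) - 4757/(490 + 1216) = -4008/√(-18 + 52) - 4757/(490 + 1216) = -4008*√34/34 - 4757/1706 = -2004*√34/17 - 4757*1/1706 = -2004*√34/17 - 4757/1706 = -4757/1706 - 2004*√34/17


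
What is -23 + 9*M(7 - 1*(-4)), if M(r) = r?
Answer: 76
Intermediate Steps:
-23 + 9*M(7 - 1*(-4)) = -23 + 9*(7 - 1*(-4)) = -23 + 9*(7 + 4) = -23 + 9*11 = -23 + 99 = 76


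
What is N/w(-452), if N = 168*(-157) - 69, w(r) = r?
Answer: 26445/452 ≈ 58.507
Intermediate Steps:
N = -26445 (N = -26376 - 69 = -26445)
N/w(-452) = -26445/(-452) = -26445*(-1/452) = 26445/452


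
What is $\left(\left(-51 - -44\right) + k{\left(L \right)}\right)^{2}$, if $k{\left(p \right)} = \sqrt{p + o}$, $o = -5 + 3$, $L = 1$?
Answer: $\left(7 - i\right)^{2} \approx 48.0 - 14.0 i$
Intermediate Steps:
$o = -2$
$k{\left(p \right)} = \sqrt{-2 + p}$ ($k{\left(p \right)} = \sqrt{p - 2} = \sqrt{-2 + p}$)
$\left(\left(-51 - -44\right) + k{\left(L \right)}\right)^{2} = \left(\left(-51 - -44\right) + \sqrt{-2 + 1}\right)^{2} = \left(\left(-51 + 44\right) + \sqrt{-1}\right)^{2} = \left(-7 + i\right)^{2}$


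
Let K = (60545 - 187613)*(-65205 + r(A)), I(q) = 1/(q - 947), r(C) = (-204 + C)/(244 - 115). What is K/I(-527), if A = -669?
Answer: -525204096140592/43 ≈ -1.2214e+13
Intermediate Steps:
r(C) = -68/43 + C/129 (r(C) = (-204 + C)/129 = (-204 + C)*(1/129) = -68/43 + C/129)
I(q) = 1/(-947 + q)
K = 356312141208/43 (K = (60545 - 187613)*(-65205 + (-68/43 + (1/129)*(-669))) = -127068*(-65205 + (-68/43 - 223/43)) = -127068*(-65205 - 291/43) = -127068*(-2804106/43) = 356312141208/43 ≈ 8.2863e+9)
K/I(-527) = 356312141208/(43*(1/(-947 - 527))) = 356312141208/(43*(1/(-1474))) = 356312141208/(43*(-1/1474)) = (356312141208/43)*(-1474) = -525204096140592/43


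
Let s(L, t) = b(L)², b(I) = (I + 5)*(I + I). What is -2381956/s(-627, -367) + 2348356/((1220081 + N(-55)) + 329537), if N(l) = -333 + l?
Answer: 59528839138172891/39271772109895380 ≈ 1.5158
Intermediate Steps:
b(I) = 2*I*(5 + I) (b(I) = (5 + I)*(2*I) = 2*I*(5 + I))
s(L, t) = 4*L²*(5 + L)² (s(L, t) = (2*L*(5 + L))² = 4*L²*(5 + L)²)
-2381956/s(-627, -367) + 2348356/((1220081 + N(-55)) + 329537) = -2381956*1/(1572516*(5 - 627)²) + 2348356/((1220081 + (-333 - 55)) + 329537) = -2381956/(4*393129*(-622)²) + 2348356/((1220081 - 388) + 329537) = -2381956/(4*393129*386884) + 2348356/(1219693 + 329537) = -2381956/608381280144 + 2348356/1549230 = -2381956*1/608381280144 + 2348356*(1/1549230) = -595489/152095320036 + 1174178/774615 = 59528839138172891/39271772109895380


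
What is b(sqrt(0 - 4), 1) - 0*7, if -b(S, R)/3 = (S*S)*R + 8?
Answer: -12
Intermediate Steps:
b(S, R) = -24 - 3*R*S**2 (b(S, R) = -3*((S*S)*R + 8) = -3*(S**2*R + 8) = -3*(R*S**2 + 8) = -3*(8 + R*S**2) = -24 - 3*R*S**2)
b(sqrt(0 - 4), 1) - 0*7 = (-24 - 3*1*(sqrt(0 - 4))**2) - 0*7 = (-24 - 3*1*(sqrt(-4))**2) - 29*0 = (-24 - 3*1*(2*I)**2) + 0 = (-24 - 3*1*(-4)) + 0 = (-24 + 12) + 0 = -12 + 0 = -12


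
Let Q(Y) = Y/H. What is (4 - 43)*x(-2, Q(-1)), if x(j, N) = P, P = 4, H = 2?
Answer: -156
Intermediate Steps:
Q(Y) = Y/2
x(j, N) = 4
(4 - 43)*x(-2, Q(-1)) = (4 - 43)*4 = -39*4 = -156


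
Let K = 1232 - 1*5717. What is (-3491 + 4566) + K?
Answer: -3410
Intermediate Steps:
K = -4485 (K = 1232 - 5717 = -4485)
(-3491 + 4566) + K = (-3491 + 4566) - 4485 = 1075 - 4485 = -3410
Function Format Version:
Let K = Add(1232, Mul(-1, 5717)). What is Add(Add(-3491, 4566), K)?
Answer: -3410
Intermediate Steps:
K = -4485 (K = Add(1232, -5717) = -4485)
Add(Add(-3491, 4566), K) = Add(Add(-3491, 4566), -4485) = Add(1075, -4485) = -3410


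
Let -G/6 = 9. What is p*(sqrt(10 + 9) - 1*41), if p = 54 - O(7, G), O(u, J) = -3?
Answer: -2337 + 57*sqrt(19) ≈ -2088.5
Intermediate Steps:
G = -54 (G = -6*9 = -54)
p = 57 (p = 54 - 1*(-3) = 54 + 3 = 57)
p*(sqrt(10 + 9) - 1*41) = 57*(sqrt(10 + 9) - 1*41) = 57*(sqrt(19) - 41) = 57*(-41 + sqrt(19)) = -2337 + 57*sqrt(19)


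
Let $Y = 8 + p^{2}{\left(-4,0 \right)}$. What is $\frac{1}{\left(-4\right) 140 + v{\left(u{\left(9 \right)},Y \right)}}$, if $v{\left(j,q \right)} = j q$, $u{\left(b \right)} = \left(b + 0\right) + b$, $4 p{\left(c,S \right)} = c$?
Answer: $- \frac{1}{398} \approx -0.0025126$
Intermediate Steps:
$p{\left(c,S \right)} = \frac{c}{4}$
$u{\left(b \right)} = 2 b$ ($u{\left(b \right)} = b + b = 2 b$)
$Y = 9$ ($Y = 8 + \left(\frac{1}{4} \left(-4\right)\right)^{2} = 8 + \left(-1\right)^{2} = 8 + 1 = 9$)
$\frac{1}{\left(-4\right) 140 + v{\left(u{\left(9 \right)},Y \right)}} = \frac{1}{\left(-4\right) 140 + 2 \cdot 9 \cdot 9} = \frac{1}{-560 + 18 \cdot 9} = \frac{1}{-560 + 162} = \frac{1}{-398} = - \frac{1}{398}$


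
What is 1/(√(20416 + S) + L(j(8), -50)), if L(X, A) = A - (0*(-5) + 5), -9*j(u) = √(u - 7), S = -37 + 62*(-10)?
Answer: 55/16734 + √19759/16734 ≈ 0.011687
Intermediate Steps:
S = -657 (S = -37 - 620 = -657)
j(u) = -√(-7 + u)/9 (j(u) = -√(u - 7)/9 = -√(-7 + u)/9)
L(X, A) = -5 + A (L(X, A) = A - (0 + 5) = A - 1*5 = A - 5 = -5 + A)
1/(√(20416 + S) + L(j(8), -50)) = 1/(√(20416 - 657) + (-5 - 50)) = 1/(√19759 - 55) = 1/(-55 + √19759)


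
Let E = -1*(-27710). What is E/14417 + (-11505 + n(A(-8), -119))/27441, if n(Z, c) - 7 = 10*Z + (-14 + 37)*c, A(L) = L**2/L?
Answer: 554010755/395616897 ≈ 1.4004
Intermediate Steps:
A(L) = L
n(Z, c) = 7 + 10*Z + 23*c (n(Z, c) = 7 + (10*Z + (-14 + 37)*c) = 7 + (10*Z + 23*c) = 7 + 10*Z + 23*c)
E = 27710
E/14417 + (-11505 + n(A(-8), -119))/27441 = 27710/14417 + (-11505 + (7 + 10*(-8) + 23*(-119)))/27441 = 27710*(1/14417) + (-11505 + (7 - 80 - 2737))*(1/27441) = 27710/14417 + (-11505 - 2810)*(1/27441) = 27710/14417 - 14315*1/27441 = 27710/14417 - 14315/27441 = 554010755/395616897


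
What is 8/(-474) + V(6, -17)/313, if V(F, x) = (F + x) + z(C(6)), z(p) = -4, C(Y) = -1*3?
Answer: -4807/74181 ≈ -0.064801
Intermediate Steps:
C(Y) = -3
V(F, x) = -4 + F + x (V(F, x) = (F + x) - 4 = -4 + F + x)
8/(-474) + V(6, -17)/313 = 8/(-474) + (-4 + 6 - 17)/313 = 8*(-1/474) - 15*1/313 = -4/237 - 15/313 = -4807/74181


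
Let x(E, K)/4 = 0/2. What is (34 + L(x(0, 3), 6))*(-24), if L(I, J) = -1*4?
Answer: -720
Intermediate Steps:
x(E, K) = 0 (x(E, K) = 4*(0/2) = 4*(0*(1/2)) = 4*0 = 0)
L(I, J) = -4
(34 + L(x(0, 3), 6))*(-24) = (34 - 4)*(-24) = 30*(-24) = -720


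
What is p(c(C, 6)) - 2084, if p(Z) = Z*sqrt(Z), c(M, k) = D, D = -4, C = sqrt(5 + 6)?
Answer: -2084 - 8*I ≈ -2084.0 - 8.0*I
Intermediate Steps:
C = sqrt(11) ≈ 3.3166
c(M, k) = -4
p(Z) = Z**(3/2)
p(c(C, 6)) - 2084 = (-4)**(3/2) - 2084 = -8*I - 2084 = -2084 - 8*I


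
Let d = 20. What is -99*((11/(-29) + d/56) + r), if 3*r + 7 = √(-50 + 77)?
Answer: 94677/406 - 99*√3 ≈ 61.722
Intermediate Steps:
r = -7/3 + √3 (r = -7/3 + √(-50 + 77)/3 = -7/3 + √27/3 = -7/3 + (3*√3)/3 = -7/3 + √3 ≈ -0.60128)
-99*((11/(-29) + d/56) + r) = -99*((11/(-29) + 20/56) + (-7/3 + √3)) = -99*((11*(-1/29) + 20*(1/56)) + (-7/3 + √3)) = -99*((-11/29 + 5/14) + (-7/3 + √3)) = -99*(-9/406 + (-7/3 + √3)) = -99*(-2869/1218 + √3) = 94677/406 - 99*√3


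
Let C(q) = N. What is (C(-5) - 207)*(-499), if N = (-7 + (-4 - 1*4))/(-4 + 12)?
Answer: 833829/8 ≈ 1.0423e+5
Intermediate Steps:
N = -15/8 (N = (-7 + (-4 - 4))/8 = (-7 - 8)*(1/8) = -15*1/8 = -15/8 ≈ -1.8750)
C(q) = -15/8
(C(-5) - 207)*(-499) = (-15/8 - 207)*(-499) = -1671/8*(-499) = 833829/8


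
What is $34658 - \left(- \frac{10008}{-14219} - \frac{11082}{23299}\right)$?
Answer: $\frac{11481720573064}{331288481} \approx 34658.0$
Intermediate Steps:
$34658 - \left(- \frac{10008}{-14219} - \frac{11082}{23299}\right) = 34658 - \left(\left(-10008\right) \left(- \frac{1}{14219}\right) - \frac{11082}{23299}\right) = 34658 - \left(\frac{10008}{14219} - \frac{11082}{23299}\right) = 34658 - \frac{75601434}{331288481} = \frac{11481720573064}{331288481}$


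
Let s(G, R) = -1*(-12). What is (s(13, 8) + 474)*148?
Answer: 71928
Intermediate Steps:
s(G, R) = 12
(s(13, 8) + 474)*148 = (12 + 474)*148 = 486*148 = 71928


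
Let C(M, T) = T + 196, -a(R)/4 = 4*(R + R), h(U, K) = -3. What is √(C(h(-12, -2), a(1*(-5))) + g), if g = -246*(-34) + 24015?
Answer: √32735 ≈ 180.93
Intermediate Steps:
a(R) = -32*R (a(R) = -16*(R + R) = -16*2*R = -32*R)
g = 32379 (g = 8364 + 24015 = 32379)
C(M, T) = 196 + T
√(C(h(-12, -2), a(1*(-5))) + g) = √((196 - 32*(-5)) + 32379) = √((196 + 160) + 32379) = √(356 + 32379) = √32735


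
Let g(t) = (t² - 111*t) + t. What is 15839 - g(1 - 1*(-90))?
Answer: 17568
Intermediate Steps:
g(t) = t² - 110*t
15839 - g(1 - 1*(-90)) = 15839 - (1 - 1*(-90))*(-110 + (1 - 1*(-90))) = 15839 - (1 + 90)*(-110 + (1 + 90)) = 15839 - 91*(-110 + 91) = 15839 - 91*(-19) = 15839 - 1*(-1729) = 15839 + 1729 = 17568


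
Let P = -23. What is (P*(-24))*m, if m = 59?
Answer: 32568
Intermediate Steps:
(P*(-24))*m = -23*(-24)*59 = 552*59 = 32568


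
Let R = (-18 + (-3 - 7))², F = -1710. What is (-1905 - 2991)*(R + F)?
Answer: 4533696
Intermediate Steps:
R = 784 (R = (-18 - 10)² = (-28)² = 784)
(-1905 - 2991)*(R + F) = (-1905 - 2991)*(784 - 1710) = -4896*(-926) = 4533696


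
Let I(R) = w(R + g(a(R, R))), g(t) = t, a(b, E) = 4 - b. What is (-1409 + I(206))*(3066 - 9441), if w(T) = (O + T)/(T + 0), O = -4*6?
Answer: 9014250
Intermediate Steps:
O = -24
w(T) = (-24 + T)/T (w(T) = (-24 + T)/(T + 0) = (-24 + T)/T)
I(R) = -5 (I(R) = (-24 + (R + (4 - R)))/(R + (4 - R)) = (-24 + 4)/4 = (1/4)*(-20) = -5)
(-1409 + I(206))*(3066 - 9441) = (-1409 - 5)*(3066 - 9441) = -1414*(-6375) = 9014250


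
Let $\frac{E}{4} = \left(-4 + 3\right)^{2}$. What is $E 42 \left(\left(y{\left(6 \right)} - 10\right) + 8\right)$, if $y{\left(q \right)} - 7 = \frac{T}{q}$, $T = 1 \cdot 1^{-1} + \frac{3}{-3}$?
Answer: $840$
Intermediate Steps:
$T = 0$ ($T = 1 \cdot 1 + 3 \left(- \frac{1}{3}\right) = 1 - 1 = 0$)
$E = 4$ ($E = 4 \left(-4 + 3\right)^{2} = 4 \left(-1\right)^{2} = 4 \cdot 1 = 4$)
$y{\left(q \right)} = 7$ ($y{\left(q \right)} = 7 + \frac{0}{q} = 7 + 0 = 7$)
$E 42 \left(\left(y{\left(6 \right)} - 10\right) + 8\right) = 4 \cdot 42 \left(\left(7 - 10\right) + 8\right) = 168 \left(-3 + 8\right) = 168 \cdot 5 = 840$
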